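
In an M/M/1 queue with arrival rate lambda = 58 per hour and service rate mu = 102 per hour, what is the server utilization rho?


rho = lambda/mu = 58/102 = 0.5686

0.5686


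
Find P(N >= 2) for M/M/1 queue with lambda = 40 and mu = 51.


P(N >= 2) = rho^2 = (40/51)^2 = 0.6151

0.6151


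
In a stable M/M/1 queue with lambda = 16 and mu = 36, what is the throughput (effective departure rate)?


For a stable queue (lambda < mu), throughput = lambda = 16 per hour

16 per hour


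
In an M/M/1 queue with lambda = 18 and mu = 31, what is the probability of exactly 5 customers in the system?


rho = 18/31; P(n) = (1-rho)*rho^n = (1-18/31)*(18/31)^5 = 0.0277

0.0277


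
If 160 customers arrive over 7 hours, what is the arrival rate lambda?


lambda = total arrivals / time = 160 / 7 = 22.86 per hour

22.86 per hour


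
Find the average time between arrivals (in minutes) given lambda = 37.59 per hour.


Mean interarrival time = 60/lambda = 60/37.59 = 1.6 minutes

1.6 minutes


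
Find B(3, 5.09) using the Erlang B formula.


B(N,A) = (A^N/N!) / sum(A^k/k!, k=0..N) with N=3, A=5.09 = 0.5358

0.5358


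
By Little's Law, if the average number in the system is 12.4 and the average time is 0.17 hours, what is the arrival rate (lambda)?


lambda = L / W = 12.4 / 0.17 = 72.94 per hour

72.94 per hour


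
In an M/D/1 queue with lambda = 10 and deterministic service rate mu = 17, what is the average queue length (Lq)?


M/D/1: Lq = rho^2 / (2*(1-rho)) where rho = 10/17; Lq = 0.42

0.42


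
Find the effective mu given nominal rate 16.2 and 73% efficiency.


Effective rate = mu * efficiency = 16.2 * 0.73 = 11.83 per hour

11.83 per hour


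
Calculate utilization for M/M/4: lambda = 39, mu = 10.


rho = lambda/(c*mu) = 39/(4*10) = 0.975

0.975


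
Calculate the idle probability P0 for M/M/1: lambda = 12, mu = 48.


P0 = 1 - rho = 1 - 12/48 = 0.75

0.75


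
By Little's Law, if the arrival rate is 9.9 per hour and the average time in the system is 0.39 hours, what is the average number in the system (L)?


L = lambda * W = 9.9 * 0.39 = 3.86

3.86


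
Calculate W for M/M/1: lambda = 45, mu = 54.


W = 1/(mu - lambda) = 1/(54 - 45) = 0.1111 hours

0.1111 hours


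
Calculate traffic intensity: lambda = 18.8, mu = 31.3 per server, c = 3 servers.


rho = lambda / (c * mu) = 18.8 / (3 * 31.3) = 0.2002

0.2002


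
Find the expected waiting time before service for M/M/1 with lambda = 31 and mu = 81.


rho = 31/81; Wq = rho/(mu - lambda) = 0.0077 hours

0.0077 hours


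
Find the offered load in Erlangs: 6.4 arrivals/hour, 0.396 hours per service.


Offered load a = lambda * E[S] = 6.4 * 0.396 = 2.53 Erlangs

2.53 Erlangs


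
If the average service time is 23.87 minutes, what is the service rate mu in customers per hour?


mu = 60 / avg_service_time = 60 / 23.87 = 2.51 per hour

2.51 per hour


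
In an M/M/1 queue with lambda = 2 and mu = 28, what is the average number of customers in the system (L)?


rho = 2/28; L = rho/(1-rho) = 0.08

0.08


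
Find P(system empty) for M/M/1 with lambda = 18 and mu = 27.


P0 = 1 - rho = 1 - 18/27 = 0.3333

0.3333


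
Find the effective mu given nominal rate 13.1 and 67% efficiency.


Effective rate = mu * efficiency = 13.1 * 0.67 = 8.78 per hour

8.78 per hour


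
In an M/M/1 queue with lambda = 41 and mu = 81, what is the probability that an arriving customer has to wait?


P(wait) = rho = lambda/mu = 41/81 = 0.5062

0.5062


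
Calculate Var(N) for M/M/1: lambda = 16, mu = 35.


rho = 16/35; Var(N) = rho/(1-rho)^2 = 1.55

1.55


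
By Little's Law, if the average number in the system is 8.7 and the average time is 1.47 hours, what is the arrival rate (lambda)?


lambda = L / W = 8.7 / 1.47 = 5.92 per hour

5.92 per hour


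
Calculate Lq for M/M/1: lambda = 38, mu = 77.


rho = 38/77; Lq = rho^2/(1-rho) = 0.48

0.48


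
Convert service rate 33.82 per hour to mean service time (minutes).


Mean service time = 60/mu = 60/33.82 = 1.77 minutes

1.77 minutes


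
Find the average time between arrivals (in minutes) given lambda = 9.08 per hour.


Mean interarrival time = 60/lambda = 60/9.08 = 6.61 minutes

6.61 minutes


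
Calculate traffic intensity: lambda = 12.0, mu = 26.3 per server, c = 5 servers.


rho = lambda / (c * mu) = 12.0 / (5 * 26.3) = 0.0913

0.0913


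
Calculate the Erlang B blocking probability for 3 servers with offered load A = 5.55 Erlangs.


B(N,A) = (A^N/N!) / sum(A^k/k!, k=0..N) with N=3, A=5.55 = 0.5648

0.5648


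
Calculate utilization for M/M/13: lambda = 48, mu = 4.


rho = lambda/(c*mu) = 48/(13*4) = 0.9231

0.9231


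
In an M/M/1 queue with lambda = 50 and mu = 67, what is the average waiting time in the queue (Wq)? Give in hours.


rho = 50/67; Wq = rho/(mu - lambda) = 0.0439 hours

0.0439 hours


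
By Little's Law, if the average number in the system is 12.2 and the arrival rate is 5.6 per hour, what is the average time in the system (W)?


W = L / lambda = 12.2 / 5.6 = 2.1786 hours

2.1786 hours


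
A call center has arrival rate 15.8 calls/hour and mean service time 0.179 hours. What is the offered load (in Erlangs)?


Offered load a = lambda * E[S] = 15.8 * 0.179 = 2.83 Erlangs

2.83 Erlangs


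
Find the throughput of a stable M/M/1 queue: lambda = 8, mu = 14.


For a stable queue (lambda < mu), throughput = lambda = 8 per hour

8 per hour


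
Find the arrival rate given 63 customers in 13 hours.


lambda = total arrivals / time = 63 / 13 = 4.85 per hour

4.85 per hour


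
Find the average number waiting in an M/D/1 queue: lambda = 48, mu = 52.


M/D/1: Lq = rho^2 / (2*(1-rho)) where rho = 48/52; Lq = 5.54

5.54


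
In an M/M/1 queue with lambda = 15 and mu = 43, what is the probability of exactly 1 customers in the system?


rho = 15/43; P(n) = (1-rho)*rho^n = (1-15/43)*(15/43)^1 = 0.2271

0.2271


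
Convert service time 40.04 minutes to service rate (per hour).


mu = 60 / avg_service_time = 60 / 40.04 = 1.5 per hour

1.5 per hour


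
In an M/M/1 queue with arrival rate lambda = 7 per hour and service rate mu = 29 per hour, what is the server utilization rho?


rho = lambda/mu = 7/29 = 0.2414

0.2414


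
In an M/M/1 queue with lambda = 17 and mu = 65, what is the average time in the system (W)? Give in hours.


W = 1/(mu - lambda) = 1/(65 - 17) = 0.0208 hours

0.0208 hours


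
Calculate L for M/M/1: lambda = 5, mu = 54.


rho = 5/54; L = rho/(1-rho) = 0.1

0.1


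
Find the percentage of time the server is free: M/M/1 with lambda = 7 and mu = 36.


Idle fraction = (1 - rho) * 100 = (1 - 7/36) * 100 = 80.6%

80.6%


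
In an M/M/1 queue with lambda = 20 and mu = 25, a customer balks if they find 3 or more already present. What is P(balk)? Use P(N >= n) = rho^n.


P(N >= 3) = rho^3 = (20/25)^3 = 0.512

0.512


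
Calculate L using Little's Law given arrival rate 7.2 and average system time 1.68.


L = lambda * W = 7.2 * 1.68 = 12.1

12.1


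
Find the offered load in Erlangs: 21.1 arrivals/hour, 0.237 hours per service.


Offered load a = lambda * E[S] = 21.1 * 0.237 = 5.0 Erlangs

5.0 Erlangs


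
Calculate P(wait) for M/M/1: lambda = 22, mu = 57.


P(wait) = rho = lambda/mu = 22/57 = 0.386

0.386


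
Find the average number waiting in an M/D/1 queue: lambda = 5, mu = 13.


M/D/1: Lq = rho^2 / (2*(1-rho)) where rho = 5/13; Lq = 0.12

0.12


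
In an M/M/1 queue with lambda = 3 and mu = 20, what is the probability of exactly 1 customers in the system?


rho = 3/20; P(n) = (1-rho)*rho^n = (1-3/20)*(3/20)^1 = 0.1275

0.1275


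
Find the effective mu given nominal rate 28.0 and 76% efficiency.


Effective rate = mu * efficiency = 28.0 * 0.76 = 21.28 per hour

21.28 per hour


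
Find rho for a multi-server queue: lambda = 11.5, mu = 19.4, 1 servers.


rho = lambda / (c * mu) = 11.5 / (1 * 19.4) = 0.5928

0.5928


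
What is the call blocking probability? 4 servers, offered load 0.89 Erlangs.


B(N,A) = (A^N/N!) / sum(A^k/k!, k=0..N) with N=4, A=0.89 = 0.0108

0.0108


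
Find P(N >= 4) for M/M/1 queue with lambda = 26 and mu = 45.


P(N >= 4) = rho^4 = (26/45)^4 = 0.1114

0.1114


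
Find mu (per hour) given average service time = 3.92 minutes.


mu = 60 / avg_service_time = 60 / 3.92 = 15.31 per hour

15.31 per hour


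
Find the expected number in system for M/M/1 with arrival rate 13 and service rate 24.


rho = 13/24; L = rho/(1-rho) = 1.18

1.18


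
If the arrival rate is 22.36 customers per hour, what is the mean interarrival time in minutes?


Mean interarrival time = 60/lambda = 60/22.36 = 2.68 minutes

2.68 minutes


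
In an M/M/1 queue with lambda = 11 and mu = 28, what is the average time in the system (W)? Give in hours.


W = 1/(mu - lambda) = 1/(28 - 11) = 0.0588 hours

0.0588 hours


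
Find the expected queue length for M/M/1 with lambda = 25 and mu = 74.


rho = 25/74; Lq = rho^2/(1-rho) = 0.17

0.17


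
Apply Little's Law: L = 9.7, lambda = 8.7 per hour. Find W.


W = L / lambda = 9.7 / 8.7 = 1.1149 hours

1.1149 hours


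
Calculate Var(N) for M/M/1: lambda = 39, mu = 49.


rho = 39/49; Var(N) = rho/(1-rho)^2 = 19.11

19.11


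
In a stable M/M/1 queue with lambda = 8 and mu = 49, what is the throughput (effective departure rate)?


For a stable queue (lambda < mu), throughput = lambda = 8 per hour

8 per hour


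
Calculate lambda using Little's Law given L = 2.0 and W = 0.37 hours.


lambda = L / W = 2.0 / 0.37 = 5.41 per hour

5.41 per hour


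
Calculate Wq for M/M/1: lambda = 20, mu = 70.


rho = 20/70; Wq = rho/(mu - lambda) = 0.0057 hours

0.0057 hours


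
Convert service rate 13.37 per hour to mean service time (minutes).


Mean service time = 60/mu = 60/13.37 = 4.49 minutes

4.49 minutes


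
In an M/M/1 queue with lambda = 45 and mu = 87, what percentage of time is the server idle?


Idle fraction = (1 - rho) * 100 = (1 - 45/87) * 100 = 48.3%

48.3%


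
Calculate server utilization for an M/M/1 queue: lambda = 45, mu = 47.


rho = lambda/mu = 45/47 = 0.9574

0.9574


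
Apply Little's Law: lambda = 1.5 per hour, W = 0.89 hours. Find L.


L = lambda * W = 1.5 * 0.89 = 1.34

1.34


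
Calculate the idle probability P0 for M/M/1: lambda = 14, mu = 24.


P0 = 1 - rho = 1 - 14/24 = 0.4167

0.4167


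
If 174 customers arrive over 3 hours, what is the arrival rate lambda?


lambda = total arrivals / time = 174 / 3 = 58.0 per hour

58.0 per hour


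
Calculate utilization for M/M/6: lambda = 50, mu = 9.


rho = lambda/(c*mu) = 50/(6*9) = 0.9259

0.9259


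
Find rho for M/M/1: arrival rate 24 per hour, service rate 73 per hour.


rho = lambda/mu = 24/73 = 0.3288

0.3288


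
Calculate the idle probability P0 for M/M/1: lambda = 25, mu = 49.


P0 = 1 - rho = 1 - 25/49 = 0.4898

0.4898


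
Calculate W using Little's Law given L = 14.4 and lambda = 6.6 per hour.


W = L / lambda = 14.4 / 6.6 = 2.1818 hours

2.1818 hours


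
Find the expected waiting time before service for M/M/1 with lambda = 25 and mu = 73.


rho = 25/73; Wq = rho/(mu - lambda) = 0.0071 hours

0.0071 hours


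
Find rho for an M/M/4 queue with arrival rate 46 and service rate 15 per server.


rho = lambda/(c*mu) = 46/(4*15) = 0.7667

0.7667


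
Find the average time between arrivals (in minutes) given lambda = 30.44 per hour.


Mean interarrival time = 60/lambda = 60/30.44 = 1.97 minutes

1.97 minutes


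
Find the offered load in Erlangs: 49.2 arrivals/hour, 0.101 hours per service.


Offered load a = lambda * E[S] = 49.2 * 0.101 = 4.97 Erlangs

4.97 Erlangs


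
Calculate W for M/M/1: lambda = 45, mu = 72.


W = 1/(mu - lambda) = 1/(72 - 45) = 0.037 hours

0.037 hours


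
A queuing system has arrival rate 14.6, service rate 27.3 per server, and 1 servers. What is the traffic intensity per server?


rho = lambda / (c * mu) = 14.6 / (1 * 27.3) = 0.5348

0.5348


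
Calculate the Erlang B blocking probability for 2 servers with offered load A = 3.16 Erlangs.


B(N,A) = (A^N/N!) / sum(A^k/k!, k=0..N) with N=2, A=3.16 = 0.5455

0.5455


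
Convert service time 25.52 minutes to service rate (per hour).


mu = 60 / avg_service_time = 60 / 25.52 = 2.35 per hour

2.35 per hour


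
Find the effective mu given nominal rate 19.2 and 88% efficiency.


Effective rate = mu * efficiency = 19.2 * 0.88 = 16.9 per hour

16.9 per hour


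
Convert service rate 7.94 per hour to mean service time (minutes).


Mean service time = 60/mu = 60/7.94 = 7.56 minutes

7.56 minutes


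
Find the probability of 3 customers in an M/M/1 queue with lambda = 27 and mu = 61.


rho = 27/61; P(n) = (1-rho)*rho^n = (1-27/61)*(27/61)^3 = 0.0483

0.0483


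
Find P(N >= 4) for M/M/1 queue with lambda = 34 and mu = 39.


P(N >= 4) = rho^4 = (34/39)^4 = 0.5776

0.5776


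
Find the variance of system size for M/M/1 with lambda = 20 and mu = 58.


rho = 20/58; Var(N) = rho/(1-rho)^2 = 0.8

0.8


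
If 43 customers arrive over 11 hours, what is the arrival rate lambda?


lambda = total arrivals / time = 43 / 11 = 3.91 per hour

3.91 per hour


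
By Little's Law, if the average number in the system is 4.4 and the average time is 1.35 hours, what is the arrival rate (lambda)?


lambda = L / W = 4.4 / 1.35 = 3.26 per hour

3.26 per hour


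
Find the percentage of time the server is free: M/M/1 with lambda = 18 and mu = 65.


Idle fraction = (1 - rho) * 100 = (1 - 18/65) * 100 = 72.3%

72.3%


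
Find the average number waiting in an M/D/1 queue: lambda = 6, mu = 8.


M/D/1: Lq = rho^2 / (2*(1-rho)) where rho = 6/8; Lq = 1.13

1.13


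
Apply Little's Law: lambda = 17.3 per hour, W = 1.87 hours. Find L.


L = lambda * W = 17.3 * 1.87 = 32.35

32.35


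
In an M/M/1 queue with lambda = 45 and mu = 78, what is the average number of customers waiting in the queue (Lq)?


rho = 45/78; Lq = rho^2/(1-rho) = 0.79

0.79


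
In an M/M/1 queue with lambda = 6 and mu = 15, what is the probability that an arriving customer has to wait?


P(wait) = rho = lambda/mu = 6/15 = 0.4

0.4


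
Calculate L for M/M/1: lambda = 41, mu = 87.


rho = 41/87; L = rho/(1-rho) = 0.89

0.89


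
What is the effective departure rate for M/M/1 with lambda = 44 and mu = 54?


For a stable queue (lambda < mu), throughput = lambda = 44 per hour

44 per hour


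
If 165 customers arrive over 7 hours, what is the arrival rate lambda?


lambda = total arrivals / time = 165 / 7 = 23.57 per hour

23.57 per hour


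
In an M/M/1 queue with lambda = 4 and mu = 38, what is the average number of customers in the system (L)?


rho = 4/38; L = rho/(1-rho) = 0.12

0.12


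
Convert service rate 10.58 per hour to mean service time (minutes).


Mean service time = 60/mu = 60/10.58 = 5.67 minutes

5.67 minutes


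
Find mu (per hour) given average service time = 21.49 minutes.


mu = 60 / avg_service_time = 60 / 21.49 = 2.79 per hour

2.79 per hour


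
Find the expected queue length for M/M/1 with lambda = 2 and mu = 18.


rho = 2/18; Lq = rho^2/(1-rho) = 0.01

0.01


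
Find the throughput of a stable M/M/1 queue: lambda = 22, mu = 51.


For a stable queue (lambda < mu), throughput = lambda = 22 per hour

22 per hour


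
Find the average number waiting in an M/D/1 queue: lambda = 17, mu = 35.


M/D/1: Lq = rho^2 / (2*(1-rho)) where rho = 17/35; Lq = 0.23

0.23


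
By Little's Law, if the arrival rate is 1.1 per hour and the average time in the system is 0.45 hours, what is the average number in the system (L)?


L = lambda * W = 1.1 * 0.45 = 0.5

0.5


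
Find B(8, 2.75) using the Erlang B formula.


B(N,A) = (A^N/N!) / sum(A^k/k!, k=0..N) with N=8, A=2.75 = 0.0052

0.0052


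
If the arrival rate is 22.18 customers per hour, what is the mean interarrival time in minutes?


Mean interarrival time = 60/lambda = 60/22.18 = 2.71 minutes

2.71 minutes


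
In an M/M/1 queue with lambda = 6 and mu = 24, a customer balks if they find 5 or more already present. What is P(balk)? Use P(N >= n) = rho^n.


P(N >= 5) = rho^5 = (6/24)^5 = 0.001

0.001


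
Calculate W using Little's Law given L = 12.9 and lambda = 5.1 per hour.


W = L / lambda = 12.9 / 5.1 = 2.5294 hours

2.5294 hours


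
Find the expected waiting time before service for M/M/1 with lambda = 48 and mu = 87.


rho = 48/87; Wq = rho/(mu - lambda) = 0.0141 hours

0.0141 hours


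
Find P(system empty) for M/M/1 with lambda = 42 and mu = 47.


P0 = 1 - rho = 1 - 42/47 = 0.1064

0.1064


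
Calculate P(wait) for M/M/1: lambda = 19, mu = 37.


P(wait) = rho = lambda/mu = 19/37 = 0.5135

0.5135


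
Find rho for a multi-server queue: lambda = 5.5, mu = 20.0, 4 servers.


rho = lambda / (c * mu) = 5.5 / (4 * 20.0) = 0.0688

0.0688


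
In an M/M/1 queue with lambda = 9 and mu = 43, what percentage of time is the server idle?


Idle fraction = (1 - rho) * 100 = (1 - 9/43) * 100 = 79.1%

79.1%


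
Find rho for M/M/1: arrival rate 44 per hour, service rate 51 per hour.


rho = lambda/mu = 44/51 = 0.8627

0.8627


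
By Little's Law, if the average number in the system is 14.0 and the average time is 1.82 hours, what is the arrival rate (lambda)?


lambda = L / W = 14.0 / 1.82 = 7.69 per hour

7.69 per hour


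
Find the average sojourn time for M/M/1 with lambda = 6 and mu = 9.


W = 1/(mu - lambda) = 1/(9 - 6) = 0.3333 hours

0.3333 hours


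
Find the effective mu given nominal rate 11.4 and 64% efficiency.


Effective rate = mu * efficiency = 11.4 * 0.64 = 7.3 per hour

7.3 per hour


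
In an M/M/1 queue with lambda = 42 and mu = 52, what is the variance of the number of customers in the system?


rho = 42/52; Var(N) = rho/(1-rho)^2 = 21.84

21.84


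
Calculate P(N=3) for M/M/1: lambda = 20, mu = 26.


rho = 20/26; P(n) = (1-rho)*rho^n = (1-20/26)*(20/26)^3 = 0.105

0.105


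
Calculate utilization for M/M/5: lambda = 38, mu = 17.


rho = lambda/(c*mu) = 38/(5*17) = 0.4471

0.4471


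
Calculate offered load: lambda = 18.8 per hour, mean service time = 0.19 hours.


Offered load a = lambda * E[S] = 18.8 * 0.19 = 3.57 Erlangs

3.57 Erlangs


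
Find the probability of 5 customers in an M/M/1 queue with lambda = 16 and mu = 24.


rho = 16/24; P(n) = (1-rho)*rho^n = (1-16/24)*(16/24)^5 = 0.0439

0.0439


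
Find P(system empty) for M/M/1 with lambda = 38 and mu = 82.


P0 = 1 - rho = 1 - 38/82 = 0.5366

0.5366


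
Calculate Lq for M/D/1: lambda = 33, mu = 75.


M/D/1: Lq = rho^2 / (2*(1-rho)) where rho = 33/75; Lq = 0.17

0.17


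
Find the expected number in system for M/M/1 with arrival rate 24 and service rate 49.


rho = 24/49; L = rho/(1-rho) = 0.96

0.96


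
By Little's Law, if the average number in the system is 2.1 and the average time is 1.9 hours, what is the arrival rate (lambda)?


lambda = L / W = 2.1 / 1.9 = 1.11 per hour

1.11 per hour


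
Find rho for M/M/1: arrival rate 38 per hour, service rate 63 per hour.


rho = lambda/mu = 38/63 = 0.6032

0.6032


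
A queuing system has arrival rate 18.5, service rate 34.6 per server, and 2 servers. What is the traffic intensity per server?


rho = lambda / (c * mu) = 18.5 / (2 * 34.6) = 0.2673

0.2673


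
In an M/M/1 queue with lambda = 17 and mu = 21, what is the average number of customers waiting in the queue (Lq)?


rho = 17/21; Lq = rho^2/(1-rho) = 3.44

3.44


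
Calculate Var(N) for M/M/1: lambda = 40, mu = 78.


rho = 40/78; Var(N) = rho/(1-rho)^2 = 2.16

2.16


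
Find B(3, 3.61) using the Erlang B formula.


B(N,A) = (A^N/N!) / sum(A^k/k!, k=0..N) with N=3, A=3.61 = 0.4134

0.4134


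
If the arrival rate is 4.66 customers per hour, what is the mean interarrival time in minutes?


Mean interarrival time = 60/lambda = 60/4.66 = 12.88 minutes

12.88 minutes


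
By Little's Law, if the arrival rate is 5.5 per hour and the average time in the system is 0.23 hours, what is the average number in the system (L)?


L = lambda * W = 5.5 * 0.23 = 1.27

1.27


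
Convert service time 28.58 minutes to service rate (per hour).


mu = 60 / avg_service_time = 60 / 28.58 = 2.1 per hour

2.1 per hour


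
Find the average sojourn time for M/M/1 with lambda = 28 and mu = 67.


W = 1/(mu - lambda) = 1/(67 - 28) = 0.0256 hours

0.0256 hours


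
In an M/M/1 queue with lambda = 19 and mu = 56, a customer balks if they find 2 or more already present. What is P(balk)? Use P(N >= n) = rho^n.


P(N >= 2) = rho^2 = (19/56)^2 = 0.1151

0.1151


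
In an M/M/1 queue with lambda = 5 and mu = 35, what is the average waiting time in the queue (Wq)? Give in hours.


rho = 5/35; Wq = rho/(mu - lambda) = 0.0048 hours

0.0048 hours


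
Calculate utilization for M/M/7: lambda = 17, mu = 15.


rho = lambda/(c*mu) = 17/(7*15) = 0.1619

0.1619


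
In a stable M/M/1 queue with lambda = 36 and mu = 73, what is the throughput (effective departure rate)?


For a stable queue (lambda < mu), throughput = lambda = 36 per hour

36 per hour


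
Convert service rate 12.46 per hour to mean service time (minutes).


Mean service time = 60/mu = 60/12.46 = 4.82 minutes

4.82 minutes


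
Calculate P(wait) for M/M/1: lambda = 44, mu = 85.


P(wait) = rho = lambda/mu = 44/85 = 0.5176

0.5176


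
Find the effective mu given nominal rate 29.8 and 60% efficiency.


Effective rate = mu * efficiency = 29.8 * 0.6 = 17.88 per hour

17.88 per hour


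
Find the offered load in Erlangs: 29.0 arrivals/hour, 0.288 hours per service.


Offered load a = lambda * E[S] = 29.0 * 0.288 = 8.35 Erlangs

8.35 Erlangs


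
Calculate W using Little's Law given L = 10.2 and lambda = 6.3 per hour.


W = L / lambda = 10.2 / 6.3 = 1.619 hours

1.619 hours


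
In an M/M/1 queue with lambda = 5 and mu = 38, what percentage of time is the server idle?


Idle fraction = (1 - rho) * 100 = (1 - 5/38) * 100 = 86.8%

86.8%


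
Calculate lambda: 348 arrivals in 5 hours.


lambda = total arrivals / time = 348 / 5 = 69.6 per hour

69.6 per hour


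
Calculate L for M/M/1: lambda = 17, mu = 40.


rho = 17/40; L = rho/(1-rho) = 0.74

0.74


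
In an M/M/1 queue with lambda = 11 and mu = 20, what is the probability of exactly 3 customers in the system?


rho = 11/20; P(n) = (1-rho)*rho^n = (1-11/20)*(11/20)^3 = 0.0749

0.0749


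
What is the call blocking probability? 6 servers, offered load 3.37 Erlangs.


B(N,A) = (A^N/N!) / sum(A^k/k!, k=0..N) with N=6, A=3.37 = 0.0741

0.0741


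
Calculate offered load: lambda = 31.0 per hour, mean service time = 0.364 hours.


Offered load a = lambda * E[S] = 31.0 * 0.364 = 11.28 Erlangs

11.28 Erlangs


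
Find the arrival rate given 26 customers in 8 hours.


lambda = total arrivals / time = 26 / 8 = 3.25 per hour

3.25 per hour


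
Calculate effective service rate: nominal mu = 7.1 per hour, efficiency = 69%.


Effective rate = mu * efficiency = 7.1 * 0.69 = 4.9 per hour

4.9 per hour


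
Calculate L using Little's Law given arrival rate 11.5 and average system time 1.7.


L = lambda * W = 11.5 * 1.7 = 19.55

19.55


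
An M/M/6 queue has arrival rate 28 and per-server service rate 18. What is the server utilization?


rho = lambda/(c*mu) = 28/(6*18) = 0.2593

0.2593


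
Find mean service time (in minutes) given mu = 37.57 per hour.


Mean service time = 60/mu = 60/37.57 = 1.6 minutes

1.6 minutes


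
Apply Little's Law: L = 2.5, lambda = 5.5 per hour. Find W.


W = L / lambda = 2.5 / 5.5 = 0.4545 hours

0.4545 hours


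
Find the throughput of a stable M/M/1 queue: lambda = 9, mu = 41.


For a stable queue (lambda < mu), throughput = lambda = 9 per hour

9 per hour


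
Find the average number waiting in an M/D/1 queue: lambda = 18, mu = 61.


M/D/1: Lq = rho^2 / (2*(1-rho)) where rho = 18/61; Lq = 0.06

0.06


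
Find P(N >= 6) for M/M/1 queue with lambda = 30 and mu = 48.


P(N >= 6) = rho^6 = (30/48)^6 = 0.0596

0.0596


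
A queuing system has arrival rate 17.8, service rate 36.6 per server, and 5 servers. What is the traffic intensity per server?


rho = lambda / (c * mu) = 17.8 / (5 * 36.6) = 0.0973

0.0973


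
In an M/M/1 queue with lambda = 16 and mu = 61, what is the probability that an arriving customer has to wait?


P(wait) = rho = lambda/mu = 16/61 = 0.2623

0.2623


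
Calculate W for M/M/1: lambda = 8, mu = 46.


W = 1/(mu - lambda) = 1/(46 - 8) = 0.0263 hours

0.0263 hours


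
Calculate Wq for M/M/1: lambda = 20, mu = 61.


rho = 20/61; Wq = rho/(mu - lambda) = 0.008 hours

0.008 hours


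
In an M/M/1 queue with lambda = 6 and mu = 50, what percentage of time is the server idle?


Idle fraction = (1 - rho) * 100 = (1 - 6/50) * 100 = 88.0%

88.0%


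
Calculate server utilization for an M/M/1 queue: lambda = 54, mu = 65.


rho = lambda/mu = 54/65 = 0.8308

0.8308


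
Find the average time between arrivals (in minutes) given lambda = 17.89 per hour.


Mean interarrival time = 60/lambda = 60/17.89 = 3.35 minutes

3.35 minutes


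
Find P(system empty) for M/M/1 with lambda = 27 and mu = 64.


P0 = 1 - rho = 1 - 27/64 = 0.5781

0.5781


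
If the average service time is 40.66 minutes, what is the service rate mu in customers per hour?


mu = 60 / avg_service_time = 60 / 40.66 = 1.48 per hour

1.48 per hour


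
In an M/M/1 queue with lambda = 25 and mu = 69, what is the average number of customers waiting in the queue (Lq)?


rho = 25/69; Lq = rho^2/(1-rho) = 0.21

0.21


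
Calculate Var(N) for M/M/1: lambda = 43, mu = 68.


rho = 43/68; Var(N) = rho/(1-rho)^2 = 4.68

4.68


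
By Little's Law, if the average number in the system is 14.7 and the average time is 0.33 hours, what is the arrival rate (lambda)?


lambda = L / W = 14.7 / 0.33 = 44.55 per hour

44.55 per hour


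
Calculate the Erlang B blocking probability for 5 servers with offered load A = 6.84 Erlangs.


B(N,A) = (A^N/N!) / sum(A^k/k!, k=0..N) with N=5, A=6.84 = 0.4151

0.4151


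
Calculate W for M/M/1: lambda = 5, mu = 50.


W = 1/(mu - lambda) = 1/(50 - 5) = 0.0222 hours

0.0222 hours


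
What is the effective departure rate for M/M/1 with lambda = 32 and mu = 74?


For a stable queue (lambda < mu), throughput = lambda = 32 per hour

32 per hour


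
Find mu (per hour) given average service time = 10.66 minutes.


mu = 60 / avg_service_time = 60 / 10.66 = 5.63 per hour

5.63 per hour


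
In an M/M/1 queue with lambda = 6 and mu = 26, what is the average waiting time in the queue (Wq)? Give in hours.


rho = 6/26; Wq = rho/(mu - lambda) = 0.0115 hours

0.0115 hours


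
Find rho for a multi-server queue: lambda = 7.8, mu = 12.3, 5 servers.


rho = lambda / (c * mu) = 7.8 / (5 * 12.3) = 0.1268

0.1268


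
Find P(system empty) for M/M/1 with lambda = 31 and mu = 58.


P0 = 1 - rho = 1 - 31/58 = 0.4655

0.4655


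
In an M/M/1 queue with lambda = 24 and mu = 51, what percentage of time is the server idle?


Idle fraction = (1 - rho) * 100 = (1 - 24/51) * 100 = 52.9%

52.9%


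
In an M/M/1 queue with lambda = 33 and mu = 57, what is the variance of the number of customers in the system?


rho = 33/57; Var(N) = rho/(1-rho)^2 = 3.27

3.27


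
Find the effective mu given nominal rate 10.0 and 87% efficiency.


Effective rate = mu * efficiency = 10.0 * 0.87 = 8.7 per hour

8.7 per hour


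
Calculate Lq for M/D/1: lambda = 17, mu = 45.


M/D/1: Lq = rho^2 / (2*(1-rho)) where rho = 17/45; Lq = 0.11

0.11


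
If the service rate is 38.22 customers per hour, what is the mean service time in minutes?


Mean service time = 60/mu = 60/38.22 = 1.57 minutes

1.57 minutes


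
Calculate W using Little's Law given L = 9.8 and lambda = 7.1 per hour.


W = L / lambda = 9.8 / 7.1 = 1.3803 hours

1.3803 hours


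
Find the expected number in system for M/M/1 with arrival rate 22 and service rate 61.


rho = 22/61; L = rho/(1-rho) = 0.56

0.56


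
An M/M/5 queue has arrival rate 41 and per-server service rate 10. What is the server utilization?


rho = lambda/(c*mu) = 41/(5*10) = 0.82

0.82


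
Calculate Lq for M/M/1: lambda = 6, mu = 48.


rho = 6/48; Lq = rho^2/(1-rho) = 0.02

0.02


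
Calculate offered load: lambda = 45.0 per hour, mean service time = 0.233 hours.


Offered load a = lambda * E[S] = 45.0 * 0.233 = 10.49 Erlangs

10.49 Erlangs


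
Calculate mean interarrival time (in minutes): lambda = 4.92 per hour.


Mean interarrival time = 60/lambda = 60/4.92 = 12.2 minutes

12.2 minutes


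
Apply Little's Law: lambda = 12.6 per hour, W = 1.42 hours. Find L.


L = lambda * W = 12.6 * 1.42 = 17.89

17.89


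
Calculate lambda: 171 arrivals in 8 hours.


lambda = total arrivals / time = 171 / 8 = 21.38 per hour

21.38 per hour


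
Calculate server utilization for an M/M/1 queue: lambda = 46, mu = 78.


rho = lambda/mu = 46/78 = 0.5897

0.5897


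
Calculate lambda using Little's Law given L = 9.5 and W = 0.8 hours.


lambda = L / W = 9.5 / 0.8 = 11.88 per hour

11.88 per hour


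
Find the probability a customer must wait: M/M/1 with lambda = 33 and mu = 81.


P(wait) = rho = lambda/mu = 33/81 = 0.4074

0.4074


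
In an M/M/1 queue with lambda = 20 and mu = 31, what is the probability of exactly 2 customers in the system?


rho = 20/31; P(n) = (1-rho)*rho^n = (1-20/31)*(20/31)^2 = 0.1477

0.1477


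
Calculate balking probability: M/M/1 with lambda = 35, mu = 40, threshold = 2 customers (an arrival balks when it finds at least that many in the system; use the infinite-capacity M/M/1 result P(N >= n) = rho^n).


P(N >= 2) = rho^2 = (35/40)^2 = 0.7656

0.7656


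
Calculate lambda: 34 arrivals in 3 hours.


lambda = total arrivals / time = 34 / 3 = 11.33 per hour

11.33 per hour


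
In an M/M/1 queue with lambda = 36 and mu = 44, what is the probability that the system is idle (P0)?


P0 = 1 - rho = 1 - 36/44 = 0.1818

0.1818


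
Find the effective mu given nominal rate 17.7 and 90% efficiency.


Effective rate = mu * efficiency = 17.7 * 0.9 = 15.93 per hour

15.93 per hour


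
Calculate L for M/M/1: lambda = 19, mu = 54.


rho = 19/54; L = rho/(1-rho) = 0.54

0.54


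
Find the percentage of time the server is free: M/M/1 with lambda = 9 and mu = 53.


Idle fraction = (1 - rho) * 100 = (1 - 9/53) * 100 = 83.0%

83.0%


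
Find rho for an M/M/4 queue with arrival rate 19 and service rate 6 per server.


rho = lambda/(c*mu) = 19/(4*6) = 0.7917

0.7917


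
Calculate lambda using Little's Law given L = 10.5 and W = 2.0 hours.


lambda = L / W = 10.5 / 2.0 = 5.25 per hour

5.25 per hour


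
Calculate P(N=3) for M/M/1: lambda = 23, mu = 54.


rho = 23/54; P(n) = (1-rho)*rho^n = (1-23/54)*(23/54)^3 = 0.0444

0.0444


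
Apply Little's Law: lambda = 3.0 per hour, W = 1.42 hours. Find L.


L = lambda * W = 3.0 * 1.42 = 4.26

4.26


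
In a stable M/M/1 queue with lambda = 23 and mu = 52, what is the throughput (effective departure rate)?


For a stable queue (lambda < mu), throughput = lambda = 23 per hour

23 per hour


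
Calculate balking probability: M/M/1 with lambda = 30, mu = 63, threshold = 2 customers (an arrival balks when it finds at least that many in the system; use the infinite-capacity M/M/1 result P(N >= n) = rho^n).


P(N >= 2) = rho^2 = (30/63)^2 = 0.2268

0.2268


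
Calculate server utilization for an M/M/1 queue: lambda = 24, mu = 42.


rho = lambda/mu = 24/42 = 0.5714

0.5714


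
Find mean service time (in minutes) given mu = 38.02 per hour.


Mean service time = 60/mu = 60/38.02 = 1.58 minutes

1.58 minutes


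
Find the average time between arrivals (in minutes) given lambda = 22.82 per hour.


Mean interarrival time = 60/lambda = 60/22.82 = 2.63 minutes

2.63 minutes


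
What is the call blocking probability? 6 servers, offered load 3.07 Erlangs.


B(N,A) = (A^N/N!) / sum(A^k/k!, k=0..N) with N=6, A=3.07 = 0.0561

0.0561


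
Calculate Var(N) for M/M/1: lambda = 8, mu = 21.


rho = 8/21; Var(N) = rho/(1-rho)^2 = 0.99

0.99


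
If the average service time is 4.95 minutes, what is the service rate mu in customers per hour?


mu = 60 / avg_service_time = 60 / 4.95 = 12.12 per hour

12.12 per hour


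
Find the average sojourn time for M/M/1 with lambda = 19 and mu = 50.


W = 1/(mu - lambda) = 1/(50 - 19) = 0.0323 hours

0.0323 hours


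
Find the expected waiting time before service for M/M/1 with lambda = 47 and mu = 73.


rho = 47/73; Wq = rho/(mu - lambda) = 0.0248 hours

0.0248 hours


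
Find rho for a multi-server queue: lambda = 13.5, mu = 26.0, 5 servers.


rho = lambda / (c * mu) = 13.5 / (5 * 26.0) = 0.1038

0.1038


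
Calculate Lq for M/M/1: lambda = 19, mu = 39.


rho = 19/39; Lq = rho^2/(1-rho) = 0.46

0.46


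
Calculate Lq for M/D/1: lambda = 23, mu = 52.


M/D/1: Lq = rho^2 / (2*(1-rho)) where rho = 23/52; Lq = 0.18

0.18


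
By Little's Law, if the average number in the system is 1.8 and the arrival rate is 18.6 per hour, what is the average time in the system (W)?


W = L / lambda = 1.8 / 18.6 = 0.0968 hours

0.0968 hours


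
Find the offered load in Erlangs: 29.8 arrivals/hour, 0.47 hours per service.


Offered load a = lambda * E[S] = 29.8 * 0.47 = 14.01 Erlangs

14.01 Erlangs


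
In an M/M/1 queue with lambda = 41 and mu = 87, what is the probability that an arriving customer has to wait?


P(wait) = rho = lambda/mu = 41/87 = 0.4713

0.4713


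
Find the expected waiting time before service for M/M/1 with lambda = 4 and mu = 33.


rho = 4/33; Wq = rho/(mu - lambda) = 0.0042 hours

0.0042 hours


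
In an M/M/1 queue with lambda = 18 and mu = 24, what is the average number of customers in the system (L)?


rho = 18/24; L = rho/(1-rho) = 3.0

3.0


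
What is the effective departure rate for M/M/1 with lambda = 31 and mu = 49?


For a stable queue (lambda < mu), throughput = lambda = 31 per hour

31 per hour


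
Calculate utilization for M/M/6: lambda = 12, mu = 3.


rho = lambda/(c*mu) = 12/(6*3) = 0.6667

0.6667


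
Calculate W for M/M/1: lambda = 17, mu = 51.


W = 1/(mu - lambda) = 1/(51 - 17) = 0.0294 hours

0.0294 hours


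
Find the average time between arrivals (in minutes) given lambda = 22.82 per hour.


Mean interarrival time = 60/lambda = 60/22.82 = 2.63 minutes

2.63 minutes


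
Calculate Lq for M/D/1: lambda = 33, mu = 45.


M/D/1: Lq = rho^2 / (2*(1-rho)) where rho = 33/45; Lq = 1.01

1.01


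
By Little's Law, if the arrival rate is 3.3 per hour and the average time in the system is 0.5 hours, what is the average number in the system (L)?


L = lambda * W = 3.3 * 0.5 = 1.65

1.65


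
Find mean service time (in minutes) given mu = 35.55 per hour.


Mean service time = 60/mu = 60/35.55 = 1.69 minutes

1.69 minutes


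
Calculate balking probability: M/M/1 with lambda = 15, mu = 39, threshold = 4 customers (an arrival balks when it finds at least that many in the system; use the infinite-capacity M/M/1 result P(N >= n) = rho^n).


P(N >= 4) = rho^4 = (15/39)^4 = 0.0219

0.0219


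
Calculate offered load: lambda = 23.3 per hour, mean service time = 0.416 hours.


Offered load a = lambda * E[S] = 23.3 * 0.416 = 9.69 Erlangs

9.69 Erlangs


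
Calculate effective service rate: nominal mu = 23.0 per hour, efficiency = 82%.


Effective rate = mu * efficiency = 23.0 * 0.82 = 18.86 per hour

18.86 per hour


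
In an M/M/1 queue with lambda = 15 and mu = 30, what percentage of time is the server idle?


Idle fraction = (1 - rho) * 100 = (1 - 15/30) * 100 = 50.0%

50.0%


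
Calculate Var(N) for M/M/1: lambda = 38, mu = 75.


rho = 38/75; Var(N) = rho/(1-rho)^2 = 2.08

2.08


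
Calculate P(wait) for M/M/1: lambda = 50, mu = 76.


P(wait) = rho = lambda/mu = 50/76 = 0.6579

0.6579


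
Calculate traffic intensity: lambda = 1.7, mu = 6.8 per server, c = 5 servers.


rho = lambda / (c * mu) = 1.7 / (5 * 6.8) = 0.05

0.05


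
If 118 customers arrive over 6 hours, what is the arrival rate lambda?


lambda = total arrivals / time = 118 / 6 = 19.67 per hour

19.67 per hour


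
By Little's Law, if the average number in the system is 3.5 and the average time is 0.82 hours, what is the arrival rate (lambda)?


lambda = L / W = 3.5 / 0.82 = 4.27 per hour

4.27 per hour


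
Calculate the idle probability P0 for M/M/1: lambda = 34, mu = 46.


P0 = 1 - rho = 1 - 34/46 = 0.2609

0.2609


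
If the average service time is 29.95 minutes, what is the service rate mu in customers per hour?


mu = 60 / avg_service_time = 60 / 29.95 = 2.0 per hour

2.0 per hour


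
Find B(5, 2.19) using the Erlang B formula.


B(N,A) = (A^N/N!) / sum(A^k/k!, k=0..N) with N=5, A=2.19 = 0.0482

0.0482


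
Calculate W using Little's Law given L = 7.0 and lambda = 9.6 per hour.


W = L / lambda = 7.0 / 9.6 = 0.7292 hours

0.7292 hours


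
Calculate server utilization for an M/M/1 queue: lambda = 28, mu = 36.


rho = lambda/mu = 28/36 = 0.7778

0.7778


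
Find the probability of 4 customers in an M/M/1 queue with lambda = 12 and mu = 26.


rho = 12/26; P(n) = (1-rho)*rho^n = (1-12/26)*(12/26)^4 = 0.0244

0.0244


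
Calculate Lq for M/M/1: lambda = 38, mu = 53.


rho = 38/53; Lq = rho^2/(1-rho) = 1.82

1.82


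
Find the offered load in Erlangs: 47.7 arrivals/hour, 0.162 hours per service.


Offered load a = lambda * E[S] = 47.7 * 0.162 = 7.73 Erlangs

7.73 Erlangs


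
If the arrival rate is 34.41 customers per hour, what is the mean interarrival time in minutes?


Mean interarrival time = 60/lambda = 60/34.41 = 1.74 minutes

1.74 minutes


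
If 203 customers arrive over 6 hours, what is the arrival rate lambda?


lambda = total arrivals / time = 203 / 6 = 33.83 per hour

33.83 per hour


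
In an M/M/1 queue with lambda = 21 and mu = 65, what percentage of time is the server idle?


Idle fraction = (1 - rho) * 100 = (1 - 21/65) * 100 = 67.7%

67.7%


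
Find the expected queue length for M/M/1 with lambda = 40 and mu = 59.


rho = 40/59; Lq = rho^2/(1-rho) = 1.43

1.43


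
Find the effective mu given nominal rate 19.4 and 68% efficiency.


Effective rate = mu * efficiency = 19.4 * 0.68 = 13.19 per hour

13.19 per hour


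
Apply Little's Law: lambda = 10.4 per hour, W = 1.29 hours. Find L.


L = lambda * W = 10.4 * 1.29 = 13.42

13.42


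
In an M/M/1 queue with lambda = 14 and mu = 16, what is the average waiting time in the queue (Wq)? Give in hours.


rho = 14/16; Wq = rho/(mu - lambda) = 0.4375 hours

0.4375 hours


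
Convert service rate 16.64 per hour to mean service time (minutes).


Mean service time = 60/mu = 60/16.64 = 3.61 minutes

3.61 minutes


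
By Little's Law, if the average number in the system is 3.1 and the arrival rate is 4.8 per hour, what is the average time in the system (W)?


W = L / lambda = 3.1 / 4.8 = 0.6458 hours

0.6458 hours
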